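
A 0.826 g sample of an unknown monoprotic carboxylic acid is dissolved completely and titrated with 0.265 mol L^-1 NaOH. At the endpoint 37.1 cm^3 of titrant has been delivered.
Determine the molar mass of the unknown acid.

n(NaOH) = 0.0371 L × 0.265 mol/L = 9.83 × 10^-3 mol
n(HA) = 9.83 × 10^-3 mol (1:1 ratio)
M = m / n = 0.826 g / 9.83 × 10^-3 mol = 84.0 g/mol

84.0 g/mol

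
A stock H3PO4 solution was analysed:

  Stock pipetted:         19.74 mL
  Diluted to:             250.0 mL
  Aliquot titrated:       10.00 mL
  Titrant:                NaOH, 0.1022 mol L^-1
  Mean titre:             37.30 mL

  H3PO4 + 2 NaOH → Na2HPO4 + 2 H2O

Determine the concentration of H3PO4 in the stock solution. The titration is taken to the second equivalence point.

2.414 mol/L

n(NaOH) = 0.03730 × 0.1022 = 3.812 × 10^-3 mol
From the 1:2 ratio, n(H3PO4) in the aliquot = 1/2 × 3.812 × 10^-3 = 1.906 × 10^-3 mol
[H3PO4]_dilute = 1.906 × 10^-3 / 0.01000 = 0.1906 mol/L
Dilution factor = 250.0 / 19.74 = 12.66
[H3PO4]_stock = 0.1906 × 12.66 = 2.414 mol/L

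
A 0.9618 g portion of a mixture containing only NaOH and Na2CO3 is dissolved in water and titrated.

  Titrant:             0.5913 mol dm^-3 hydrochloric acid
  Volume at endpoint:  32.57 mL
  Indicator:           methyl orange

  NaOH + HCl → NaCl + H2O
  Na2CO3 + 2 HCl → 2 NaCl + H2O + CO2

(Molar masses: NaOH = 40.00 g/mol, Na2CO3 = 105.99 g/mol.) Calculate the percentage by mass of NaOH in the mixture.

n(HCl) = 0.03257 × 0.5913 = 0.01926 mol
Let x = n(NaOH), y = n(Na2CO3).
Titrant: 1x + 2y = 0.01926;  mass: 40.00x + 105.99y = 0.9618
Solving, x = 4.526 × 10^-3 mol, y = 7.366 × 10^-3 mol
mass of NaOH = 4.526 × 10^-3 × 40.00 = 0.1810 g
% NaOH = 0.1810 / 0.9618 × 100 = 18.82 %

18.82 %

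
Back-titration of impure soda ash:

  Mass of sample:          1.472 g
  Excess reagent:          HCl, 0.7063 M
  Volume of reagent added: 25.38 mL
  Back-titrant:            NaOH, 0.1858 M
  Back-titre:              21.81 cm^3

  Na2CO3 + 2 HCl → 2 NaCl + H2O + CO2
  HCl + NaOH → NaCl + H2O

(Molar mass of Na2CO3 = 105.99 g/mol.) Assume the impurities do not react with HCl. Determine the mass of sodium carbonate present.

0.7352 g

n(HCl) added = 0.02538 × 0.7063 = 0.01793 mol
n(NaOH) used in back-titration = 0.02181 × 0.1858 = 4.052 × 10^-3 mol
n(HCl) left over = 4.052 × 10^-3 mol (1:1 ratio)
n(HCl) consumed by analyte = 0.01793 − 4.052 × 10^-3 = 0.01387 mol
From the 1:2 ratio, n(Na2CO3) = 1/2 × 0.01387 = 6.937 × 10^-3 mol
mass of Na2CO3 = 6.937 × 10^-3 × 105.99 = 0.7352 g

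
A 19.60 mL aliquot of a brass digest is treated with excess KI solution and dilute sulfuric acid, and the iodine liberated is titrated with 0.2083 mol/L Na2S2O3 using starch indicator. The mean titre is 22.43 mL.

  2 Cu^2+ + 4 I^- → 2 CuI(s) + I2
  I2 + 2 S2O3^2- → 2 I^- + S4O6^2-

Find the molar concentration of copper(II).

0.2384 mol/L

n(S2O3^2-) = 0.02243 × 0.2083 = 4.672 × 10^-3 mol
n(I2) = n(S2O3^2-)/2 = 2.336 × 10^-3 mol
From the 2:1 ratio, n(Cu2+) in the aliquot = 2/1 × 2.336 × 10^-3 = 4.672 × 10^-3 mol
[Cu2+] = 4.672 × 10^-3 / 0.01960 = 0.2384 mol/L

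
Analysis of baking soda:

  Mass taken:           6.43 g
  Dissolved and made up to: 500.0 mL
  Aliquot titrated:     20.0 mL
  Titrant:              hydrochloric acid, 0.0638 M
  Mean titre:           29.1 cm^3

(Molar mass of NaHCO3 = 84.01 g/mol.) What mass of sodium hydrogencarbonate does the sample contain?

3.90 g

NaHCO3 + HCl → NaCl + H2O + CO2
n(HCl) per titration = 0.0291 × 0.0638 = 1.86 × 10^-3 mol
n(NaHCO3) in each aliquot = 1.86 × 10^-3 mol (1:1 ratio)
n(NaHCO3) in the whole flask = 1.86 × 10^-3 × 500.0/20.0 = 0.0464 mol
mass of NaHCO3 = 0.0464 × 84.01 = 3.90 g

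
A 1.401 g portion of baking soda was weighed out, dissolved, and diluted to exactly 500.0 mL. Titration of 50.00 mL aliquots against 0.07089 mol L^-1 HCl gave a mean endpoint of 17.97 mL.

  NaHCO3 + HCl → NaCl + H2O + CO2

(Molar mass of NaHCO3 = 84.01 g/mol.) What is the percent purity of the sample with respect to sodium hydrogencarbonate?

n(HCl) per titration = 0.01797 × 0.07089 = 1.274 × 10^-3 mol
n(NaHCO3) in each aliquot = 1.274 × 10^-3 mol (1:1 ratio)
n(NaHCO3) in the whole flask = 1.274 × 10^-3 × 500.0/50.00 = 0.01274 mol
mass of NaHCO3 = 0.01274 × 84.01 = 1.070 g
% NaHCO3 = 1.070 / 1.401 × 100 = 76.39 %

76.39 %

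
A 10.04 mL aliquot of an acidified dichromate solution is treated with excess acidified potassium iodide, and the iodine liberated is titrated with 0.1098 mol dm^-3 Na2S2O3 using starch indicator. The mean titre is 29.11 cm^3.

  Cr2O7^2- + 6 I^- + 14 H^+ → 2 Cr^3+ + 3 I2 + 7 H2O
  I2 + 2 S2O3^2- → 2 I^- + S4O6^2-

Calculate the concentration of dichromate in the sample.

n(S2O3^2-) = 0.02911 × 0.1098 = 3.196 × 10^-3 mol
n(I2) = n(S2O3^2-)/2 = 1.598 × 10^-3 mol
From the 1:3 ratio, n(Cr2O7^2-) in the aliquot = 1/3 × 1.598 × 10^-3 = 5.327 × 10^-4 mol
[Cr2O7^2-] = 5.327 × 10^-4 / 0.01004 = 0.05306 mol/L

0.05306 mol/L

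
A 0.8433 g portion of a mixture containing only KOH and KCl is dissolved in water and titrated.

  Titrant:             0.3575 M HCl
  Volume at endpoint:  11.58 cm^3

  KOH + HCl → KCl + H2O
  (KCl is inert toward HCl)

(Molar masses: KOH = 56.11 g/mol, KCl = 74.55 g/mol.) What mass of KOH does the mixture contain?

n(HCl) = 0.01158 × 0.3575 = 4.140 × 10^-3 mol
Let x = n(KOH), y = n(KCl).
Titrant: 1x = 4.140 × 10^-3;  mass: 56.11x + 74.55y = 0.8433
Solving, x = 4.140 × 10^-3 mol, y = 8.196 × 10^-3 mol
mass of KOH = 4.140 × 10^-3 × 56.11 = 0.2323 g

0.2323 g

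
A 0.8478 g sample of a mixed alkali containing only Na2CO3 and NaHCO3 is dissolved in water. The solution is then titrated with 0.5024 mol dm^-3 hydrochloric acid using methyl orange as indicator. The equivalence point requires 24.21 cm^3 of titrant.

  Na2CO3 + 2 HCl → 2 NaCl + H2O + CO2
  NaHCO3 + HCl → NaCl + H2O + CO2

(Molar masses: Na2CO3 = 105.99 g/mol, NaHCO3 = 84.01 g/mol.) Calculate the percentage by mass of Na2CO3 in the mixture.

n(HCl) = 0.02421 × 0.5024 = 0.01216 mol
Let x = n(Na2CO3), y = n(NaHCO3).
Titrant: 2x + 1y = 0.01216;  mass: 105.99x + 84.01y = 0.8478
Solving, x = 2.805 × 10^-3 mol, y = 6.552 × 10^-3 mol
mass of Na2CO3 = 2.805 × 10^-3 × 105.99 = 0.2974 g
% Na2CO3 = 0.2974 / 0.8478 × 100 = 35.07 %

35.07 %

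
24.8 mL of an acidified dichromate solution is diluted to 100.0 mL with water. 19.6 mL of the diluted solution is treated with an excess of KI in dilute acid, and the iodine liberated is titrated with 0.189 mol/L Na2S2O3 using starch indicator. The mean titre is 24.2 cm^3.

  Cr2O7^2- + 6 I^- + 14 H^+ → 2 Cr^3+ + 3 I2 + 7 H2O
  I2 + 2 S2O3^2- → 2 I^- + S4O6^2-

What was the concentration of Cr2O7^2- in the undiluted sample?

n(S2O3^2-) = 0.0242 × 0.189 = 4.57 × 10^-3 mol
n(I2) = n(S2O3^2-)/2 = 2.29 × 10^-3 mol
From the 1:3 ratio, n(Cr2O7^2-) in the aliquot = 1/3 × 2.29 × 10^-3 = 7.62 × 10^-4 mol
[Cr2O7^2-]_dilute = 7.62 × 10^-4 / 0.0196 = 0.0389 mol/L
[Cr2O7^2-]_original = 0.0389 × 100.0/24.8 = 0.157 mol/L

0.157 mol/L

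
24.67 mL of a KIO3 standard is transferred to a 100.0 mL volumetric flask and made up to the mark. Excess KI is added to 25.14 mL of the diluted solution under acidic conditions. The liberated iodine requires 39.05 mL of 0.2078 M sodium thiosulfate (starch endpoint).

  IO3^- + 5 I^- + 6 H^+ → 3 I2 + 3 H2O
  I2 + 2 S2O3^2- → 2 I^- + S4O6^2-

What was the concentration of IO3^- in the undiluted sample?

0.2181 M

n(S2O3^2-) = 0.03905 × 0.2078 = 8.115 × 10^-3 mol
n(I2) = n(S2O3^2-)/2 = 4.057 × 10^-3 mol
From the 1:3 ratio, n(IO3^-) in the aliquot = 1/3 × 4.057 × 10^-3 = 1.352 × 10^-3 mol
[IO3^-]_dilute = 1.352 × 10^-3 / 0.02514 = 0.05380 mol/L
[IO3^-]_original = 0.05380 × 100.0/24.67 = 0.2181 mol/L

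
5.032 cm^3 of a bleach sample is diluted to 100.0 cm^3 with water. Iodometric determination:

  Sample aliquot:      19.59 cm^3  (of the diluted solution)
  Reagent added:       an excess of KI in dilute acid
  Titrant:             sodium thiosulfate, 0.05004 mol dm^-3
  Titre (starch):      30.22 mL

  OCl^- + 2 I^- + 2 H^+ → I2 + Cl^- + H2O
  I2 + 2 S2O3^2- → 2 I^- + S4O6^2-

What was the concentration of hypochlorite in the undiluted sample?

0.7670 mol/L

n(S2O3^2-) = 0.03022 × 0.05004 = 1.512 × 10^-3 mol
n(I2) = n(S2O3^2-)/2 = 7.561 × 10^-4 mol
n(OCl^-) in the aliquot = 7.561 × 10^-4 mol (1:1 ratio)
[OCl^-]_dilute = 7.561 × 10^-4 / 0.01959 = 0.03860 mol/L
[OCl^-]_original = 0.03860 × 100.0/5.032 = 0.7670 mol/L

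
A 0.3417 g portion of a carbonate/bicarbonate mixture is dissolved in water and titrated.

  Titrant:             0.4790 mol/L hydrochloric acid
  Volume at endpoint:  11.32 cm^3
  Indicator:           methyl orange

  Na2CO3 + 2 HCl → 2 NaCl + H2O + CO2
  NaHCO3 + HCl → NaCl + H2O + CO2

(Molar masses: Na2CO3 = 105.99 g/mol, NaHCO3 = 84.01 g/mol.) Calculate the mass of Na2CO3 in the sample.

0.1945 g

n(HCl) = 0.01132 × 0.4790 = 5.422 × 10^-3 mol
Let x = n(Na2CO3), y = n(NaHCO3).
Titrant: 2x + 1y = 5.422 × 10^-3;  mass: 105.99x + 84.01y = 0.3417
Solving, x = 1.835 × 10^-3 mol, y = 1.752 × 10^-3 mol
mass of Na2CO3 = 1.835 × 10^-3 × 105.99 = 0.1945 g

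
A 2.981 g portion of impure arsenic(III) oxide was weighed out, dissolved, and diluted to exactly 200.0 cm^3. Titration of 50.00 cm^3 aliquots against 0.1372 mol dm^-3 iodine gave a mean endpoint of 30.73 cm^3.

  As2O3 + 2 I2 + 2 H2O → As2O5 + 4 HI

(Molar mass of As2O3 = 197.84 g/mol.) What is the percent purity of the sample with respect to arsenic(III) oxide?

n(I2) per titration = 0.03073 × 0.1372 = 4.216 × 10^-3 mol
From the 1:2 ratio, n(As2O3) in each aliquot = 1/2 × 4.216 × 10^-3 = 2.108 × 10^-3 mol
n(As2O3) in the whole flask = 2.108 × 10^-3 × 200.0/50.00 = 8.432 × 10^-3 mol
mass of As2O3 = 8.432 × 10^-3 × 197.84 = 1.668 g
% As2O3 = 1.668 / 2.981 × 100 = 55.96 %

55.96 %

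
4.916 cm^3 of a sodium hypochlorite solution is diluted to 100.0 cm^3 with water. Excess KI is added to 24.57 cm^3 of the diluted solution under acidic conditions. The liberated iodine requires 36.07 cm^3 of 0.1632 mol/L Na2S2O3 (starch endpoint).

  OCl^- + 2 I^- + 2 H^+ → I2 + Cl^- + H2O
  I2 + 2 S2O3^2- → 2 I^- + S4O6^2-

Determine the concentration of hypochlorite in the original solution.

2.437 mol/L

n(S2O3^2-) = 0.03607 × 0.1632 = 5.887 × 10^-3 mol
n(I2) = n(S2O3^2-)/2 = 2.943 × 10^-3 mol
n(OCl^-) in the aliquot = 2.943 × 10^-3 mol (1:1 ratio)
[OCl^-]_dilute = 2.943 × 10^-3 / 0.02457 = 0.1198 mol/L
[OCl^-]_original = 0.1198 × 100.0/4.916 = 2.437 mol/L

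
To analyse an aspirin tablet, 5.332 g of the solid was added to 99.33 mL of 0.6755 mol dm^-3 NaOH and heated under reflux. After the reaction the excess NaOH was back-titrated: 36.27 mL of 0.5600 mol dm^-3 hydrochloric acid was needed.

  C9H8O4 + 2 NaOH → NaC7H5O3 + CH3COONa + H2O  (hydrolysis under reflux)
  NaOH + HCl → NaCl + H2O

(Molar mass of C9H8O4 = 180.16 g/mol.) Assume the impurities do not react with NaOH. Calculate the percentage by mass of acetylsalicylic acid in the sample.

79.04 %

n(NaOH) added = 0.09933 × 0.6755 = 0.06710 mol
n(HCl) used in back-titration = 0.03627 × 0.5600 = 0.02031 mol
n(NaOH) left over = 0.02031 mol (1:1 ratio)
n(NaOH) consumed by analyte = 0.06710 − 0.02031 = 0.04679 mol
From the 1:2 ratio, n(C9H8O4) = 1/2 × 0.04679 = 0.02339 mol
mass of C9H8O4 = 0.02339 × 180.16 = 4.215 g
% C9H8O4 = 4.215 / 5.332 × 100 = 79.04 %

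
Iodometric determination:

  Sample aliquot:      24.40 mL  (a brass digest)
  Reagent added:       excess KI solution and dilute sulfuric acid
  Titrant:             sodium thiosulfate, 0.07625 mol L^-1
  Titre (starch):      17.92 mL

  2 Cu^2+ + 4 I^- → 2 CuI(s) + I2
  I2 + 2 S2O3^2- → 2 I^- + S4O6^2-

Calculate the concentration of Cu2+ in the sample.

0.05600 mol/L

n(S2O3^2-) = 0.01792 × 0.07625 = 1.366 × 10^-3 mol
n(I2) = n(S2O3^2-)/2 = 6.832 × 10^-4 mol
From the 2:1 ratio, n(Cu2+) in the aliquot = 2/1 × 6.832 × 10^-4 = 1.366 × 10^-3 mol
[Cu2+] = 1.366 × 10^-3 / 0.02440 = 0.05600 mol/L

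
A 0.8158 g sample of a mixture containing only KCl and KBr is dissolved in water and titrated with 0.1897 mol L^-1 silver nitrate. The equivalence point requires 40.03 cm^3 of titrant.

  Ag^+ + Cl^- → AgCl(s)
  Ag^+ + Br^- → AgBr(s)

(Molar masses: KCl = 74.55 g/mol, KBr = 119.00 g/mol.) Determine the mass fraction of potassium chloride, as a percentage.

18.06 %

n(AgNO3) = 0.04003 × 0.1897 = 7.594 × 10^-3 mol
Let x = n(KCl), y = n(KBr).
Titrant: 1x + 1y = 7.594 × 10^-3;  mass: 74.55x + 119.00y = 0.8158
Solving, x = 1.976 × 10^-3 mol, y = 5.617 × 10^-3 mol
mass of KCl = 1.976 × 10^-3 × 74.55 = 0.1473 g
% KCl = 0.1473 / 0.8158 × 100 = 18.06 %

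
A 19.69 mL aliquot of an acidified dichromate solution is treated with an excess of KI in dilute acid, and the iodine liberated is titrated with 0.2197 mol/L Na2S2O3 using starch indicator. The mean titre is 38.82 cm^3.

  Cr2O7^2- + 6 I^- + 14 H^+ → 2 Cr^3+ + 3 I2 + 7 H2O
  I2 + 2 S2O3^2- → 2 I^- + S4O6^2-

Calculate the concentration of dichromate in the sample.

n(S2O3^2-) = 0.03882 × 0.2197 = 8.529 × 10^-3 mol
n(I2) = n(S2O3^2-)/2 = 4.264 × 10^-3 mol
From the 1:3 ratio, n(Cr2O7^2-) in the aliquot = 1/3 × 4.264 × 10^-3 = 1.421 × 10^-3 mol
[Cr2O7^2-] = 1.421 × 10^-3 / 0.01969 = 0.07219 mol/L

0.07219 mol/L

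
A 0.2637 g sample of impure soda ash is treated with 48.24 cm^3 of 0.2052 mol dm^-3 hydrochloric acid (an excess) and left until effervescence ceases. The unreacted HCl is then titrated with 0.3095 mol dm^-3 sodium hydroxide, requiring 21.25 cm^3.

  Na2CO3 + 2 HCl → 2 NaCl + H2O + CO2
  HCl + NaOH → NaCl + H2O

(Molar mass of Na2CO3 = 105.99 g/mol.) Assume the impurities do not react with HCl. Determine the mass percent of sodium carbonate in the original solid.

n(HCl) added = 0.04824 × 0.2052 = 9.899 × 10^-3 mol
n(NaOH) used in back-titration = 0.02125 × 0.3095 = 6.577 × 10^-3 mol
n(HCl) left over = 6.577 × 10^-3 mol (1:1 ratio)
n(HCl) consumed by analyte = 9.899 × 10^-3 − 6.577 × 10^-3 = 3.322 × 10^-3 mol
From the 1:2 ratio, n(Na2CO3) = 1/2 × 3.322 × 10^-3 = 1.661 × 10^-3 mol
mass of Na2CO3 = 1.661 × 10^-3 × 105.99 = 0.1760 g
% Na2CO3 = 0.1760 / 0.2637 × 100 = 66.76 %

66.76 %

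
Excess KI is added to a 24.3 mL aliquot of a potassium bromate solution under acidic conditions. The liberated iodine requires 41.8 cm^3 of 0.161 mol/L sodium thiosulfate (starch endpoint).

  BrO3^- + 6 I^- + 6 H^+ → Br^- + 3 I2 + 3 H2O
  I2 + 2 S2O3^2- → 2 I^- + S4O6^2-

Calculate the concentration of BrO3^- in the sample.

0.0462 mol/L

n(S2O3^2-) = 0.0418 × 0.161 = 6.73 × 10^-3 mol
n(I2) = n(S2O3^2-)/2 = 3.36 × 10^-3 mol
From the 1:3 ratio, n(BrO3^-) in the aliquot = 1/3 × 3.36 × 10^-3 = 1.12 × 10^-3 mol
[BrO3^-] = 1.12 × 10^-3 / 0.0243 = 0.0462 mol/L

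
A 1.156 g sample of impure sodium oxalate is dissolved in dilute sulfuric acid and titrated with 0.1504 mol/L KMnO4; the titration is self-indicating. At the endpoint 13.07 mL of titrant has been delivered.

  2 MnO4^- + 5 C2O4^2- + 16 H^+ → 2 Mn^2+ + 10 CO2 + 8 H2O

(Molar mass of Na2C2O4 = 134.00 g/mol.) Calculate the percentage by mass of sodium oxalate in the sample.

n(KMnO4) = 0.01307 L × 0.1504 mol/L = 1.966 × 10^-3 mol
From the 5:2 ratio, n(Na2C2O4) = 5/2 × 1.966 × 10^-3 = 4.914 × 10^-3 mol
mass of Na2C2O4 = 4.914 × 10^-3 × 134.00 g/mol = 0.6585 g
% Na2C2O4 = 0.6585 / 1.156 × 100 = 56.97 %

56.97 %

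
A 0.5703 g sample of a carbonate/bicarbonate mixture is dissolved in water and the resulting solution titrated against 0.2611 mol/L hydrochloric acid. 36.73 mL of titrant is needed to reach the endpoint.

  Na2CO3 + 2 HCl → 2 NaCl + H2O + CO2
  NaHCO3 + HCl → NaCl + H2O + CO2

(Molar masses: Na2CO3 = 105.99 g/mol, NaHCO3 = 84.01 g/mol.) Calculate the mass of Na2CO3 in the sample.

n(HCl) = 0.03673 × 0.2611 = 9.590 × 10^-3 mol
Let x = n(Na2CO3), y = n(NaHCO3).
Titrant: 2x + 1y = 9.590 × 10^-3;  mass: 105.99x + 84.01y = 0.5703
Solving, x = 3.795 × 10^-3 mol, y = 2.001 × 10^-3 mol
mass of Na2CO3 = 3.795 × 10^-3 × 105.99 = 0.4022 g

0.4022 g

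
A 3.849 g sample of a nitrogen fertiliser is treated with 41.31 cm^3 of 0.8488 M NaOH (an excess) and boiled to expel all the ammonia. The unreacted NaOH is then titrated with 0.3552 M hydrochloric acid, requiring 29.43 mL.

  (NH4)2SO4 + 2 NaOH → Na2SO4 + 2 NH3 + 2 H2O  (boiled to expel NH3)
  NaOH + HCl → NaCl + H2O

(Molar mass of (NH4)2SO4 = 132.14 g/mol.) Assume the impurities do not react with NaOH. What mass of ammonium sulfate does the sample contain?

n(NaOH) added = 0.04131 × 0.8488 = 0.03506 mol
n(HCl) used in back-titration = 0.02943 × 0.3552 = 0.01045 mol
n(NaOH) left over = 0.01045 mol (1:1 ratio)
n(NaOH) consumed by analyte = 0.03506 − 0.01045 = 0.02461 mol
From the 1:2 ratio, n((NH4)2SO4) = 1/2 × 0.02461 = 0.01231 mol
mass of (NH4)2SO4 = 0.01231 × 132.14 = 1.626 g

1.626 g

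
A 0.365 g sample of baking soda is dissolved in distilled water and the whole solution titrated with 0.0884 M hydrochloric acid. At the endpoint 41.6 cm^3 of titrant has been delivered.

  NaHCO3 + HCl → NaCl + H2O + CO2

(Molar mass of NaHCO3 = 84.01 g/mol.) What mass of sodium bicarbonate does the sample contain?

0.309 g

n(HCl) = 0.0416 L × 0.0884 mol/L = 3.68 × 10^-3 mol
n(NaHCO3) = 3.68 × 10^-3 mol (1:1 ratio)
mass of NaHCO3 = 3.68 × 10^-3 × 84.01 g/mol = 0.309 g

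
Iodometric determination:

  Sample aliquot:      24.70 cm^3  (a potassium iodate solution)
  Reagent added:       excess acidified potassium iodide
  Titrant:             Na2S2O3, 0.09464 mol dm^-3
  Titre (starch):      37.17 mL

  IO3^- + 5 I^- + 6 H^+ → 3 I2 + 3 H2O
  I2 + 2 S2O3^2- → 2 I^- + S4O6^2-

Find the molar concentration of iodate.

n(S2O3^2-) = 0.03717 × 0.09464 = 3.518 × 10^-3 mol
n(I2) = n(S2O3^2-)/2 = 1.759 × 10^-3 mol
From the 1:3 ratio, n(IO3^-) in the aliquot = 1/3 × 1.759 × 10^-3 = 5.863 × 10^-4 mol
[IO3^-] = 5.863 × 10^-4 / 0.02470 = 0.02374 mol/L

0.02374 mol/L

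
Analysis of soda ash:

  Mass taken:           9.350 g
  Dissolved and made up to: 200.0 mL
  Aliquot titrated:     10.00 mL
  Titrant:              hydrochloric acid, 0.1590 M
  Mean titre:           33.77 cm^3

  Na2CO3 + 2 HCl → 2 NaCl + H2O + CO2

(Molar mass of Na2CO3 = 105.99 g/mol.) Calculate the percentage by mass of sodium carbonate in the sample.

n(HCl) per titration = 0.03377 × 0.1590 = 5.369 × 10^-3 mol
From the 1:2 ratio, n(Na2CO3) in each aliquot = 1/2 × 5.369 × 10^-3 = 2.685 × 10^-3 mol
n(Na2CO3) in the whole flask = 2.685 × 10^-3 × 200.0/10.00 = 0.05369 mol
mass of Na2CO3 = 0.05369 × 105.99 = 5.691 g
% Na2CO3 = 5.691 / 9.350 × 100 = 60.87 %

60.87 %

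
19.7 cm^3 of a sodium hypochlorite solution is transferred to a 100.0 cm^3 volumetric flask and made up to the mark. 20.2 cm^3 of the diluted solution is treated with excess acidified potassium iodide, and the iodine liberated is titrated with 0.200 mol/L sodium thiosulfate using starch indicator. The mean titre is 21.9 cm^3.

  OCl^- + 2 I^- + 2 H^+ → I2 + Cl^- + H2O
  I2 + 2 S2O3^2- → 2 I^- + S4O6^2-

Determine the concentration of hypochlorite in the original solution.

0.550 mol/L

n(S2O3^2-) = 0.0219 × 0.200 = 4.38 × 10^-3 mol
n(I2) = n(S2O3^2-)/2 = 2.19 × 10^-3 mol
n(OCl^-) in the aliquot = 2.19 × 10^-3 mol (1:1 ratio)
[OCl^-]_dilute = 2.19 × 10^-3 / 0.0202 = 0.108 mol/L
[OCl^-]_original = 0.108 × 100.0/19.7 = 0.550 mol/L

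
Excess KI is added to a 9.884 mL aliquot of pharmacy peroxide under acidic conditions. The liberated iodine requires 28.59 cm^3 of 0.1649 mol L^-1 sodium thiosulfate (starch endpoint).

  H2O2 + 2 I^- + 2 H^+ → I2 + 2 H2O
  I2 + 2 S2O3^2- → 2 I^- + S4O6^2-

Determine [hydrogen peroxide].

0.2385 mol/L

n(S2O3^2-) = 0.02859 × 0.1649 = 4.714 × 10^-3 mol
n(I2) = n(S2O3^2-)/2 = 2.357 × 10^-3 mol
n(H2O2) in the aliquot = 2.357 × 10^-3 mol (1:1 ratio)
[H2O2] = 2.357 × 10^-3 / 0.009884 = 0.2385 mol/L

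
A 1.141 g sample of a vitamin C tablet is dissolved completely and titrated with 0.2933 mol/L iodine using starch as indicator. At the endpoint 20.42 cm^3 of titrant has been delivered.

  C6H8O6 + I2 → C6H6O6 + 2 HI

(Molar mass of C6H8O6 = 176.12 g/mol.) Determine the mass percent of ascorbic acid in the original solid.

92.45 %

n(I2) = 0.02042 L × 0.2933 mol/L = 5.989 × 10^-3 mol
n(C6H8O6) = 5.989 × 10^-3 mol (1:1 ratio)
mass of C6H8O6 = 5.989 × 10^-3 × 176.12 g/mol = 1.055 g
% C6H8O6 = 1.055 / 1.141 × 100 = 92.45 %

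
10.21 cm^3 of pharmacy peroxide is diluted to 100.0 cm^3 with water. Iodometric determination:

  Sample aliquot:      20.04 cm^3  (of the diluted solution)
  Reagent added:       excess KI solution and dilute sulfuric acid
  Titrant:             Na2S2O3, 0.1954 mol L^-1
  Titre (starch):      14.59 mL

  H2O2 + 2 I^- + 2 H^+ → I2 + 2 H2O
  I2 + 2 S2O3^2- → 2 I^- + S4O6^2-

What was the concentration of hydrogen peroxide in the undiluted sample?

n(S2O3^2-) = 0.01459 × 0.1954 = 2.851 × 10^-3 mol
n(I2) = n(S2O3^2-)/2 = 1.425 × 10^-3 mol
n(H2O2) in the aliquot = 1.425 × 10^-3 mol (1:1 ratio)
[H2O2]_dilute = 1.425 × 10^-3 / 0.02004 = 0.07113 mol/L
[H2O2]_original = 0.07113 × 100.0/10.21 = 0.6967 mol/L

0.6967 mol/L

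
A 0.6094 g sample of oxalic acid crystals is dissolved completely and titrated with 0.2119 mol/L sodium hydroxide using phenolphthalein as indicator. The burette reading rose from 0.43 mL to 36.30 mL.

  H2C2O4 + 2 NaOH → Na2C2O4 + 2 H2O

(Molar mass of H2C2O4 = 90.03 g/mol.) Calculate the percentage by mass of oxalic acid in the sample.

56.15 %

n(NaOH) = 0.03587 L × 0.2119 mol/L = 7.601 × 10^-3 mol
From the 1:2 ratio, n(H2C2O4) = 1/2 × 7.601 × 10^-3 = 3.800 × 10^-3 mol
mass of H2C2O4 = 3.800 × 10^-3 × 90.03 g/mol = 0.3422 g
% H2C2O4 = 0.3422 / 0.6094 × 100 = 56.15 %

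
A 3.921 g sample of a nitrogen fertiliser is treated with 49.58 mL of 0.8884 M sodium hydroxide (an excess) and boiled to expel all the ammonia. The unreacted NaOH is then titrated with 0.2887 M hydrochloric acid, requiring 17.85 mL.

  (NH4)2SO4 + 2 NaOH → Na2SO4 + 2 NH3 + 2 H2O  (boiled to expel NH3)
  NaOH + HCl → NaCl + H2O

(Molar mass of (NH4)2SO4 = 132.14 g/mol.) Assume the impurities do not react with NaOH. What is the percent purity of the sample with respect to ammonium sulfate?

n(NaOH) added = 0.04958 × 0.8884 = 0.04405 mol
n(HCl) used in back-titration = 0.01785 × 0.2887 = 5.153 × 10^-3 mol
n(NaOH) left over = 5.153 × 10^-3 mol (1:1 ratio)
n(NaOH) consumed by analyte = 0.04405 − 5.153 × 10^-3 = 0.03889 mol
From the 1:2 ratio, n((NH4)2SO4) = 1/2 × 0.03889 = 0.01945 mol
mass of (NH4)2SO4 = 0.01945 × 132.14 = 2.570 g
% (NH4)2SO4 = 2.570 / 3.921 × 100 = 65.54 %

65.54 %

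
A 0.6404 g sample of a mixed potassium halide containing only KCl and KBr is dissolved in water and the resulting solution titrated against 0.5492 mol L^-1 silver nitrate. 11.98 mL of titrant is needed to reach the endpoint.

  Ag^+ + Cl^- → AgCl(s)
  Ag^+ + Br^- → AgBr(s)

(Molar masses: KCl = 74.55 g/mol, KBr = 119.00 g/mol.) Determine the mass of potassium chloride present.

0.2391 g

n(AgNO3) = 0.01198 × 0.5492 = 6.579 × 10^-3 mol
Let x = n(KCl), y = n(KBr).
Titrant: 1x + 1y = 6.579 × 10^-3;  mass: 74.55x + 119.00y = 0.6404
Solving, x = 3.207 × 10^-3 mol, y = 3.372 × 10^-3 mol
mass of KCl = 3.207 × 10^-3 × 74.55 = 0.2391 g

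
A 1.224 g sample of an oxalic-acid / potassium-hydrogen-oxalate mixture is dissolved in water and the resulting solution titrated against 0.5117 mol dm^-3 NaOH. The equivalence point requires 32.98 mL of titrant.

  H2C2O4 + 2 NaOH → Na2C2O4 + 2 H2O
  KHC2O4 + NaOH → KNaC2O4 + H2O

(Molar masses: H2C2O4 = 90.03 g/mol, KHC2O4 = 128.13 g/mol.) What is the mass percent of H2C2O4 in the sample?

n(NaOH) = 0.03298 × 0.5117 = 0.01688 mol
Let x = n(H2C2O4), y = n(KHC2O4).
Titrant: 2x + 1y = 0.01688;  mass: 90.03x + 128.13y = 1.224
Solving, x = 5.645 × 10^-3 mol, y = 5.587 × 10^-3 mol
mass of H2C2O4 = 5.645 × 10^-3 × 90.03 = 0.5082 g
% H2C2O4 = 0.5082 / 1.224 × 100 = 41.52 %

41.52 %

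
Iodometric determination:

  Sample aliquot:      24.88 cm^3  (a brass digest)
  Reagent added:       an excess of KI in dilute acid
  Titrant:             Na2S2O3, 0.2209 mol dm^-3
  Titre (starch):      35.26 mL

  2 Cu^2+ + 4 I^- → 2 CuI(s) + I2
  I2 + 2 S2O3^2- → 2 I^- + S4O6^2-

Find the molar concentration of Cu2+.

0.3131 mol/L

n(S2O3^2-) = 0.03526 × 0.2209 = 7.789 × 10^-3 mol
n(I2) = n(S2O3^2-)/2 = 3.894 × 10^-3 mol
From the 2:1 ratio, n(Cu2+) in the aliquot = 2/1 × 3.894 × 10^-3 = 7.789 × 10^-3 mol
[Cu2+] = 7.789 × 10^-3 / 0.02488 = 0.3131 mol/L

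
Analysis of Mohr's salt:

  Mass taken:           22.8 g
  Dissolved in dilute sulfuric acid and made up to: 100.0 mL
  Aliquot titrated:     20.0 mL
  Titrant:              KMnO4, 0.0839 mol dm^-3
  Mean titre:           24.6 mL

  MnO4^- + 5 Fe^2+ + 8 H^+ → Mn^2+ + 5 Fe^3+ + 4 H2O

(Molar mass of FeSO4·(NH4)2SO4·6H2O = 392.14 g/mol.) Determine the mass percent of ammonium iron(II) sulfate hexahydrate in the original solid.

88.7 %

n(KMnO4) per titration = 0.0246 × 0.0839 = 2.06 × 10^-3 mol
From the 5:1 ratio, n(FeSO4·(NH4)2SO4·6H2O) in each aliquot = 5/1 × 2.06 × 10^-3 = 0.0103 mol
n(FeSO4·(NH4)2SO4·6H2O) in the whole flask = 0.0103 × 100.0/20.0 = 0.0516 mol
mass of FeSO4·(NH4)2SO4·6H2O = 0.0516 × 392.14 = 20.2 g
% FeSO4·(NH4)2SO4·6H2O = 20.2 / 22.8 × 100 = 88.7 %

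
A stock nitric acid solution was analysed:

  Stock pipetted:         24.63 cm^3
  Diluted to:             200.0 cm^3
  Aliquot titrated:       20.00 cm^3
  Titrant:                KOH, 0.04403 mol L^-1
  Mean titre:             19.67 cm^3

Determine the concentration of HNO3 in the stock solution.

0.3516 mol/L

HNO3 + KOH → KNO3 + H2O
n(KOH) = 0.01967 × 0.04403 = 8.661 × 10^-4 mol
n(HNO3) in the aliquot = 8.661 × 10^-4 mol (1:1 ratio)
[HNO3]_dilute = 8.661 × 10^-4 / 0.02000 = 0.04330 mol/L
Dilution factor = 200.0 / 24.63 = 8.120
[HNO3]_stock = 0.04330 × 8.120 = 0.3516 mol/L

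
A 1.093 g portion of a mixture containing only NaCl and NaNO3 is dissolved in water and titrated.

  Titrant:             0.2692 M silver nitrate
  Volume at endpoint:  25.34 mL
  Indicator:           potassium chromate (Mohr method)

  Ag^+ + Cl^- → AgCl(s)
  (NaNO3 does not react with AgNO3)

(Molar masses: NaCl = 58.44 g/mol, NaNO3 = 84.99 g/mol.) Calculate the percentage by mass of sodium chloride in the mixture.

36.47 %

n(AgNO3) = 0.02534 × 0.2692 = 6.822 × 10^-3 mol
Let x = n(NaCl), y = n(NaNO3).
Titrant: 1x = 6.822 × 10^-3;  mass: 58.44x + 84.99y = 1.093
Solving, x = 6.822 × 10^-3 mol, y = 8.170 × 10^-3 mol
mass of NaCl = 6.822 × 10^-3 × 58.44 = 0.3987 g
% NaCl = 0.3987 / 1.093 × 100 = 36.47 %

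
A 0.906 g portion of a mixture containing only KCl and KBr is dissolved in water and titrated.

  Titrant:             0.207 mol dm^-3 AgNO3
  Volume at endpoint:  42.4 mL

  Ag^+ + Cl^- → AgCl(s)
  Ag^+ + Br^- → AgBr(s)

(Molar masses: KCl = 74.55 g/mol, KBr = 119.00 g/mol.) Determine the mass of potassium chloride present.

0.232 g

n(AgNO3) = 0.0424 × 0.207 = 8.78 × 10^-3 mol
Let x = n(KCl), y = n(KBr).
Titrant: 1x + 1y = 8.78 × 10^-3;  mass: 74.55x + 119.00y = 0.906
Solving, x = 3.11 × 10^-3 mol, y = 5.66 × 10^-3 mol
mass of KCl = 3.11 × 10^-3 × 74.55 = 0.232 g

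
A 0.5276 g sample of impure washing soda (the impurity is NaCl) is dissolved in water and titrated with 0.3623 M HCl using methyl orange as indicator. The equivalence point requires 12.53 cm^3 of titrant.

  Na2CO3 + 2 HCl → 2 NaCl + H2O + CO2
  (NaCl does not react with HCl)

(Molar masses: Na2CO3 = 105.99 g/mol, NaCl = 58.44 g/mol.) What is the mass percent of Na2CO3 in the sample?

n(HCl) = 0.01253 × 0.3623 = 4.540 × 10^-3 mol
Let x = n(Na2CO3), y = n(NaCl).
Titrant: 2x = 4.540 × 10^-3;  mass: 105.99x + 58.44y = 0.5276
Solving, x = 2.270 × 10^-3 mol, y = 4.911 × 10^-3 mol
mass of Na2CO3 = 2.270 × 10^-3 × 105.99 = 0.2406 g
% Na2CO3 = 0.2406 / 0.5276 × 100 = 45.60 %

45.60 %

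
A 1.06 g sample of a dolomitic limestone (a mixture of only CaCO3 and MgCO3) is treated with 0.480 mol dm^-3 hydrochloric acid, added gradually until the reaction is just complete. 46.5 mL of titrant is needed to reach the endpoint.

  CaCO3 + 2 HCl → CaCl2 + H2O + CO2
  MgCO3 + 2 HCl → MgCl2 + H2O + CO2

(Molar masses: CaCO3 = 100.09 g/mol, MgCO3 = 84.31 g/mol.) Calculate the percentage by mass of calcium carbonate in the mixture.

71.3 %

n(HCl) = 0.0465 × 0.480 = 0.0223 mol
Let x = n(CaCO3), y = n(MgCO3).
Titrant: 2x + 2y = 0.0223;  mass: 100.09x + 84.31y = 1.06
Solving, x = 7.55 × 10^-3 mol, y = 3.61 × 10^-3 mol
mass of CaCO3 = 7.55 × 10^-3 × 100.09 = 0.755 g
% CaCO3 = 0.755 / 1.06 × 100 = 71.3 %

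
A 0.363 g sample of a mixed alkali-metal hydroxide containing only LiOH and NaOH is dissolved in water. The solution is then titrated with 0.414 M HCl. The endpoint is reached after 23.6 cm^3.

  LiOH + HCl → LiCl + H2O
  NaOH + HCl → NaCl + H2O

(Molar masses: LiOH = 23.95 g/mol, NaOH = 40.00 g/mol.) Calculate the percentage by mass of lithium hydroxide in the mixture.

11.4 %

n(HCl) = 0.0236 × 0.414 = 9.77 × 10^-3 mol
Let x = n(LiOH), y = n(NaOH).
Titrant: 1x + 1y = 9.77 × 10^-3;  mass: 23.95x + 40.00y = 0.363
Solving, x = 1.73 × 10^-3 mol, y = 8.04 × 10^-3 mol
mass of LiOH = 1.73 × 10^-3 × 23.95 = 0.0415 g
% LiOH = 0.0415 / 0.363 × 100 = 11.4 %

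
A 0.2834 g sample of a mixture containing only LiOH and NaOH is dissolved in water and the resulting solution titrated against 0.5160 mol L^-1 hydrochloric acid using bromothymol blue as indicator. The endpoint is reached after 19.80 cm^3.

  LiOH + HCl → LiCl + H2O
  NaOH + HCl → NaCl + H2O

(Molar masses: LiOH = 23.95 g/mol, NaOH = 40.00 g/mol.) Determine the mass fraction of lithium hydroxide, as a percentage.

n(HCl) = 0.01980 × 0.5160 = 0.01022 mol
Let x = n(LiOH), y = n(NaOH).
Titrant: 1x + 1y = 0.01022;  mass: 23.95x + 40.00y = 0.2834
Solving, x = 7.805 × 10^-3 mol, y = 2.412 × 10^-3 mol
mass of LiOH = 7.805 × 10^-3 × 23.95 = 0.1869 g
% LiOH = 0.1869 / 0.2834 × 100 = 65.96 %

65.96 %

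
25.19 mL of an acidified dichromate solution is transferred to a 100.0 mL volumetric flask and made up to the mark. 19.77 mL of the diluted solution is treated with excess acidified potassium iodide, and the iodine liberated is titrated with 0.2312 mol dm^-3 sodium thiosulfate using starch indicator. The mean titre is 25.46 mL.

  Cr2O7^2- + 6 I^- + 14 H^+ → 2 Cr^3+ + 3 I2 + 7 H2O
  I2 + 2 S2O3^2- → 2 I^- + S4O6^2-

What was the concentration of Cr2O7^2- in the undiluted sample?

n(S2O3^2-) = 0.02546 × 0.2312 = 5.886 × 10^-3 mol
n(I2) = n(S2O3^2-)/2 = 2.943 × 10^-3 mol
From the 1:3 ratio, n(Cr2O7^2-) in the aliquot = 1/3 × 2.943 × 10^-3 = 9.811 × 10^-4 mol
[Cr2O7^2-]_dilute = 9.811 × 10^-4 / 0.01977 = 0.04962 mol/L
[Cr2O7^2-]_original = 0.04962 × 100.0/25.19 = 0.1970 mol/L

0.1970 mol/L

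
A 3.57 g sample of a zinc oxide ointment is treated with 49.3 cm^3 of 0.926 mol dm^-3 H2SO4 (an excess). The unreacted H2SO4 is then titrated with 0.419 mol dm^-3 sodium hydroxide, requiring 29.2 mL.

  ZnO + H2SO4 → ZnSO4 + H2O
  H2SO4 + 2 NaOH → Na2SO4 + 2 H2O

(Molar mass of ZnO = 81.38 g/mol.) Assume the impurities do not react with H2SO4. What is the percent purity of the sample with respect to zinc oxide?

90.1 %

n(H2SO4) added = 0.0493 × 0.926 = 0.0457 mol
n(NaOH) used in back-titration = 0.0292 × 0.419 = 0.0122 mol
From the 1:2 ratio, n(H2SO4) left over = 1/2 × 0.0122 = 6.12 × 10^-3 mol
n(H2SO4) consumed by analyte = 0.0457 − 6.12 × 10^-3 = 0.0395 mol
n(ZnO) = 0.0395 mol (1:1 ratio)
mass of ZnO = 0.0395 × 81.38 = 3.22 g
% ZnO = 3.22 / 3.57 × 100 = 90.1 %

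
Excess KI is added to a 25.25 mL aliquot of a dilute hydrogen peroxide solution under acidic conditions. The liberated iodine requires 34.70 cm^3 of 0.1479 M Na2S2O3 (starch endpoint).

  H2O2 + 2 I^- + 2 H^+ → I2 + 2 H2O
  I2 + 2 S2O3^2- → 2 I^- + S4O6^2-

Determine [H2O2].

0.1016 M

n(S2O3^2-) = 0.03470 × 0.1479 = 5.132 × 10^-3 mol
n(I2) = n(S2O3^2-)/2 = 2.566 × 10^-3 mol
n(H2O2) in the aliquot = 2.566 × 10^-3 mol (1:1 ratio)
[H2O2] = 2.566 × 10^-3 / 0.02525 = 0.1016 mol/L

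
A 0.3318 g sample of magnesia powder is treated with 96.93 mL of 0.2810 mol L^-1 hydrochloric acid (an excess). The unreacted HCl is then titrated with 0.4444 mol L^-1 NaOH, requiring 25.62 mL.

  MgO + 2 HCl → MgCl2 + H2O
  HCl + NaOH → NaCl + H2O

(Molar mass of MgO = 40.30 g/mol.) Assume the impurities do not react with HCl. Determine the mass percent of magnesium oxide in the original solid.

n(HCl) added = 0.09693 × 0.2810 = 0.02724 mol
n(NaOH) used in back-titration = 0.02562 × 0.4444 = 0.01139 mol
n(HCl) left over = 0.01139 mol (1:1 ratio)
n(HCl) consumed by analyte = 0.02724 − 0.01139 = 0.01585 mol
From the 1:2 ratio, n(MgO) = 1/2 × 0.01585 = 7.926 × 10^-3 mol
mass of MgO = 7.926 × 10^-3 × 40.30 = 0.3194 g
% MgO = 0.3194 / 0.3318 × 100 = 96.27 %

96.27 %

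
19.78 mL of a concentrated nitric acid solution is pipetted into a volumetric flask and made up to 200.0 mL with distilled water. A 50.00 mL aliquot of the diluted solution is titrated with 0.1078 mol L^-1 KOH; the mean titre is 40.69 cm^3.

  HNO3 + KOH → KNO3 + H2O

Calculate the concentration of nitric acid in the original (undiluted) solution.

0.8870 mol/L

n(KOH) = 0.04069 × 0.1078 = 4.386 × 10^-3 mol
n(HNO3) in the aliquot = 4.386 × 10^-3 mol (1:1 ratio)
[HNO3]_dilute = 4.386 × 10^-3 / 0.05000 = 0.08773 mol/L
Dilution factor = 200.0 / 19.78 = 10.11
[HNO3]_stock = 0.08773 × 10.11 = 0.8870 mol/L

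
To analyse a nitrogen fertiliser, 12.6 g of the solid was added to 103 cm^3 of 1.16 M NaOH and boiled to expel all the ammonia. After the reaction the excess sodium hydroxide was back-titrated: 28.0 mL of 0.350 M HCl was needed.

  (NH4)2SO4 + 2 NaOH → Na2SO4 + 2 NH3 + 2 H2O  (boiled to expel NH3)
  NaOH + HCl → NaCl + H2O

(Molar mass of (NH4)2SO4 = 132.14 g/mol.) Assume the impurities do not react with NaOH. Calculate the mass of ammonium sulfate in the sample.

7.25 g

n(NaOH) added = 0.103 × 1.16 = 0.119 mol
n(HCl) used in back-titration = 0.0280 × 0.350 = 9.80 × 10^-3 mol
n(NaOH) left over = 9.80 × 10^-3 mol (1:1 ratio)
n(NaOH) consumed by analyte = 0.119 − 9.80 × 10^-3 = 0.110 mol
From the 1:2 ratio, n((NH4)2SO4) = 1/2 × 0.110 = 0.0548 mol
mass of (NH4)2SO4 = 0.0548 × 132.14 = 7.25 g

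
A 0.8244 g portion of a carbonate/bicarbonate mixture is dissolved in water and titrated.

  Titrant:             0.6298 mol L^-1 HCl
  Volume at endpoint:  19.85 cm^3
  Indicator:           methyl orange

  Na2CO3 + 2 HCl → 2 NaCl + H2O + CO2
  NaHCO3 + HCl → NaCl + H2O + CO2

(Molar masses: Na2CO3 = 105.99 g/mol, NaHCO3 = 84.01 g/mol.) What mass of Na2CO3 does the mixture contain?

0.3859 g

n(HCl) = 0.01985 × 0.6298 = 0.01250 mol
Let x = n(Na2CO3), y = n(NaHCO3).
Titrant: 2x + 1y = 0.01250;  mass: 105.99x + 84.01y = 0.8244
Solving, x = 3.641 × 10^-3 mol, y = 5.219 × 10^-3 mol
mass of Na2CO3 = 3.641 × 10^-3 × 105.99 = 0.3859 g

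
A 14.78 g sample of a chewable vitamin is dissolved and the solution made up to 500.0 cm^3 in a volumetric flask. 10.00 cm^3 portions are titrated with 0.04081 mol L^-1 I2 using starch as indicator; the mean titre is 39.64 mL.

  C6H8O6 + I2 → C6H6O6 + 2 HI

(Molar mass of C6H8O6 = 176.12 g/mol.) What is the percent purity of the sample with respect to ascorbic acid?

96.38 %

n(I2) per titration = 0.03964 × 0.04081 = 1.618 × 10^-3 mol
n(C6H8O6) in each aliquot = 1.618 × 10^-3 mol (1:1 ratio)
n(C6H8O6) in the whole flask = 1.618 × 10^-3 × 500.0/10.00 = 0.08089 mol
mass of C6H8O6 = 0.08089 × 176.12 = 14.25 g
% C6H8O6 = 14.25 / 14.78 × 100 = 96.38 %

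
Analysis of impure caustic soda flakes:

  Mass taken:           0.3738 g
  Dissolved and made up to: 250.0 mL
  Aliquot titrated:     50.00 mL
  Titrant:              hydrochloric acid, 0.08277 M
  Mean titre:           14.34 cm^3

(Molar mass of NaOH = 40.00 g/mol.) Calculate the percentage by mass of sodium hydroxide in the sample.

63.51 %

NaOH + HCl → NaCl + H2O
n(HCl) per titration = 0.01434 × 0.08277 = 1.187 × 10^-3 mol
n(NaOH) in each aliquot = 1.187 × 10^-3 mol (1:1 ratio)
n(NaOH) in the whole flask = 1.187 × 10^-3 × 250.0/50.00 = 5.935 × 10^-3 mol
mass of NaOH = 5.935 × 10^-3 × 40.00 = 0.2374 g
% NaOH = 0.2374 / 0.3738 × 100 = 63.51 %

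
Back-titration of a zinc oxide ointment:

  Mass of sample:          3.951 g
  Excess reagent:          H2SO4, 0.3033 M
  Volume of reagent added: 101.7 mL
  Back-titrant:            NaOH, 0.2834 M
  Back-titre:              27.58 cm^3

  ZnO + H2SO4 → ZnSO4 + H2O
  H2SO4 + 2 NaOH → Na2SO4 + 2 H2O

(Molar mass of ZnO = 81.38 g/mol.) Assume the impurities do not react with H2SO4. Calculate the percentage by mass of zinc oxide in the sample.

55.48 %

n(H2SO4) added = 0.1017 × 0.3033 = 0.03085 mol
n(NaOH) used in back-titration = 0.02758 × 0.2834 = 7.816 × 10^-3 mol
From the 1:2 ratio, n(H2SO4) left over = 1/2 × 7.816 × 10^-3 = 3.908 × 10^-3 mol
n(H2SO4) consumed by analyte = 0.03085 − 3.908 × 10^-3 = 0.02694 mol
n(ZnO) = 0.02694 mol (1:1 ratio)
mass of ZnO = 0.02694 × 81.38 = 2.192 g
% ZnO = 2.192 / 3.951 × 100 = 55.48 %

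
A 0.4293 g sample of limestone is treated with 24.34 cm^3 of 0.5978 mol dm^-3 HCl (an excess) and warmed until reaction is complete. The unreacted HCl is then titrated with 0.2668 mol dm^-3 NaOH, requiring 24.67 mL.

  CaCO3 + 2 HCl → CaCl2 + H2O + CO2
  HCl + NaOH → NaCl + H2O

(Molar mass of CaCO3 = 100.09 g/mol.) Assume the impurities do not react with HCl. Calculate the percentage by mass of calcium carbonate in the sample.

n(HCl) added = 0.02434 × 0.5978 = 0.01455 mol
n(NaOH) used in back-titration = 0.02467 × 0.2668 = 6.582 × 10^-3 mol
n(HCl) left over = 6.582 × 10^-3 mol (1:1 ratio)
n(HCl) consumed by analyte = 0.01455 − 6.582 × 10^-3 = 7.968 × 10^-3 mol
From the 1:2 ratio, n(CaCO3) = 1/2 × 7.968 × 10^-3 = 3.984 × 10^-3 mol
mass of CaCO3 = 3.984 × 10^-3 × 100.09 = 0.3988 g
% CaCO3 = 0.3988 / 0.4293 × 100 = 92.89 %

92.89 %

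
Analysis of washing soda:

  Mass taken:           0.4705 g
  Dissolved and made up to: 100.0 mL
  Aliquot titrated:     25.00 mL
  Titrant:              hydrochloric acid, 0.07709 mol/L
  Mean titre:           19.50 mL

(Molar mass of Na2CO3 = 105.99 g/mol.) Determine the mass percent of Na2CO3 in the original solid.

Na2CO3 + 2 HCl → 2 NaCl + H2O + CO2
n(HCl) per titration = 0.01950 × 0.07709 = 1.503 × 10^-3 mol
From the 1:2 ratio, n(Na2CO3) in each aliquot = 1/2 × 1.503 × 10^-3 = 7.516 × 10^-4 mol
n(Na2CO3) in the whole flask = 7.516 × 10^-4 × 100.0/25.00 = 3.007 × 10^-3 mol
mass of Na2CO3 = 3.007 × 10^-3 × 105.99 = 0.3187 g
% Na2CO3 = 0.3187 / 0.4705 × 100 = 67.73 %

67.73 %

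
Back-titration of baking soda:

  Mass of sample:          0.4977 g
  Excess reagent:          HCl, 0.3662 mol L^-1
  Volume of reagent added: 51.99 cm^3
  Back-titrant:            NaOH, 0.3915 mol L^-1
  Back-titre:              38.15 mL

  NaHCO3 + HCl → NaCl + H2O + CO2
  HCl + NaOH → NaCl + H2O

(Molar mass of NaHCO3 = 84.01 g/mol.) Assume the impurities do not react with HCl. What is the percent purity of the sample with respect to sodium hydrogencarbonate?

69.26 %

n(HCl) added = 0.05199 × 0.3662 = 0.01904 mol
n(NaOH) used in back-titration = 0.03815 × 0.3915 = 0.01494 mol
n(HCl) left over = 0.01494 mol (1:1 ratio)
n(HCl) consumed by analyte = 0.01904 − 0.01494 = 4.103 × 10^-3 mol
n(NaHCO3) = 4.103 × 10^-3 mol (1:1 ratio)
mass of NaHCO3 = 4.103 × 10^-3 × 84.01 = 0.3447 g
% NaHCO3 = 0.3447 / 0.4977 × 100 = 69.26 %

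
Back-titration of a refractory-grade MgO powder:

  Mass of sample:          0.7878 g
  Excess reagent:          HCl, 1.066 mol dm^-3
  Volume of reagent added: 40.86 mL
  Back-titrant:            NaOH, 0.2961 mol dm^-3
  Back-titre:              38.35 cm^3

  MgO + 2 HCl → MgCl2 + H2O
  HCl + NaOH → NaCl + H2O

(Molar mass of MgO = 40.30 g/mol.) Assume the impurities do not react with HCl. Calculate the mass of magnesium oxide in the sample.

n(HCl) added = 0.04086 × 1.066 = 0.04356 mol
n(NaOH) used in back-titration = 0.03835 × 0.2961 = 0.01136 mol
n(HCl) left over = 0.01136 mol (1:1 ratio)
n(HCl) consumed by analyte = 0.04356 − 0.01136 = 0.03220 mol
From the 1:2 ratio, n(MgO) = 1/2 × 0.03220 = 0.01610 mol
mass of MgO = 0.01610 × 40.30 = 0.6489 g

0.6489 g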